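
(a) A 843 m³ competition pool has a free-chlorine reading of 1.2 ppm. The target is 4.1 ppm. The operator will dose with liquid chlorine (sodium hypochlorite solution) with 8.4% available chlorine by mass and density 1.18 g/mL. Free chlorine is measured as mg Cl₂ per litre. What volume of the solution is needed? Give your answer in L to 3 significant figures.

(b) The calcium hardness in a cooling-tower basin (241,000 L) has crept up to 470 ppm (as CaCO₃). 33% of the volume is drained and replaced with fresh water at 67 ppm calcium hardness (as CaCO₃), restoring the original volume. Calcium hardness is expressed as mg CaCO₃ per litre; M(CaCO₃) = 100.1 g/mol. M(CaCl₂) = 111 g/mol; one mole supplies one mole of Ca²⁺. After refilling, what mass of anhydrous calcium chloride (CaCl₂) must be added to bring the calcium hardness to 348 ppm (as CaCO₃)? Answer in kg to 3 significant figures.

(a) 24.7 L; (b) 2.94 kg

(a) Volume: 843 m³ = 843,000 L.
(a) Chlorine deficit: 4.1 − 1.2 = 2.9 ppm = 2.9 mg/L as Cl₂.
(a) Cl₂ equivalent needed: 2.9 mg/L × 843,000 L = 2,445,000 mg = 2445 g.
(a) Product at 8.4% available chlorine: 2445 / 0.084 = 29,100 g.
(a) Volume at density 1.18 g/mL: 29,100 g ÷ 1.18 g/mL = 24,660 mL.

(b) After draining 33% and refilling: 470 × 0.67 + 67 × 0.33 = 337.01 ppm.
(b) Deficit to target: 348 − 337.01 = 10.99 mg/L.
(b) As CaCO₃: 10.99 mg/L × 241,000 L = 2649 g; ÷ 100.1 = 26.46 mol Ca²⁺.
(b) Mass: 26.46 × 111 = 2937 g.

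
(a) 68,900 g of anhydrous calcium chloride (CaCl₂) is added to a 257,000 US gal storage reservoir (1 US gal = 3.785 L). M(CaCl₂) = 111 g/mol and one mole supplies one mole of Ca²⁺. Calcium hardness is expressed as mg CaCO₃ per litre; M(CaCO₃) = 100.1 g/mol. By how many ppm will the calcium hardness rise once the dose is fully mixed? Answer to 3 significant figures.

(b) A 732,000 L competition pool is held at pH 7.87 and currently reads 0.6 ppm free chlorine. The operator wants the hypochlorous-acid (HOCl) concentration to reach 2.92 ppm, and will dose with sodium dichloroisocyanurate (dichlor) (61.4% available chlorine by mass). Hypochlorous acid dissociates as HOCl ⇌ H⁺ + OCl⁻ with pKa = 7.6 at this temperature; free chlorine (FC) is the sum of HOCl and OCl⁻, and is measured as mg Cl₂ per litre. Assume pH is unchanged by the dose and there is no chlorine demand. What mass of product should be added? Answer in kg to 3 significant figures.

(a) Volume: 257,000 US gal × 3.785 L/gal = 972,745 L.
(a) Moles of Ca²⁺: 68,900 g ÷ 111 g/mol = 620.7 mol.
(a) As CaCO₃: 620.7 mol × 100.1 g/mol = 62,130 g.
(a) Rise: 62,130 g / 972,745 L × 1000 = 63.88 mg/L.

(b) [OCl⁻]/[HOCl] = 10^(pH − pKa) = 10^(7.87 − 7.6) = 1.862; fraction as HOCl = 1/(1 + 1.862) = 0.3494.
(b) Free chlorine required for 2.92 ppm HOCl: 2.92 / 0.3494 = 8.357 ppm.
(b) FC to add: 8.357 − 0.6 = 7.757 mg/L as Cl₂.
(b) Cl₂ equivalent: 7.757 mg/L × 732,000 L = 5678 g.
(b) Product at 61.4% available Cl: 5678 / 0.614 = 9248 g.

(a) 63.9 ppm; (b) 9.25 kg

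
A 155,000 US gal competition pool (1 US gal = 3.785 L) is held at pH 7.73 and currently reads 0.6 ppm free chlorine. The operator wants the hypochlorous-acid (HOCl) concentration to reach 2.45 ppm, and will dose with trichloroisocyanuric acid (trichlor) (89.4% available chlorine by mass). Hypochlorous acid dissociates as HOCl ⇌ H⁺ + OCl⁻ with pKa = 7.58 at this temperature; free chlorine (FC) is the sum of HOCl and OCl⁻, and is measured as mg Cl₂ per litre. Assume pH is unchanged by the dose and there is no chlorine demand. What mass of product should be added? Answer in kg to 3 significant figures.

3.49 kg

Volume: 155,000 US gal × 3.785 L/gal = 586,675 L.
[OCl⁻]/[HOCl] = 10^(pH − pKa) = 10^(7.73 − 7.58) = 1.413; fraction as HOCl = 1/(1 + 1.413) = 0.4145.
Free chlorine required for 2.45 ppm HOCl: 2.45 / 0.4145 = 5.911 ppm.
FC to add: 5.911 − 0.6 = 5.311 mg/L as Cl₂.
Cl₂ equivalent: 5.311 mg/L × 586,675 L = 3116 g.
Product at 89.4% available Cl: 3116 / 0.894 = 3485 g.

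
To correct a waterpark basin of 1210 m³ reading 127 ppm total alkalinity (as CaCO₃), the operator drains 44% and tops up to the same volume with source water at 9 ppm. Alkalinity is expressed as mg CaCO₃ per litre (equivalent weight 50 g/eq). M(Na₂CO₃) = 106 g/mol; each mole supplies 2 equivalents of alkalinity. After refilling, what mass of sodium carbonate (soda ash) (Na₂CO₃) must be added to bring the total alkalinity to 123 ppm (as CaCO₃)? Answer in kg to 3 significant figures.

Volume: 1210 m³ = 1,210,000 L.
After draining 44% and refilling: 127 × 0.56 + 9 × 0.44 = 75.08 ppm.
Deficit to target: 123 − 75.08 = 47.92 mg/L.
As CaCO₃: 47.92 mg/L × 1,210,000 L = 57,980 g; ÷ 50 g/eq ÷ 2 = 579.8 mol Na₂CO₃.
Mass: 579.8 × 106 = 61,460 g.

61.5 kg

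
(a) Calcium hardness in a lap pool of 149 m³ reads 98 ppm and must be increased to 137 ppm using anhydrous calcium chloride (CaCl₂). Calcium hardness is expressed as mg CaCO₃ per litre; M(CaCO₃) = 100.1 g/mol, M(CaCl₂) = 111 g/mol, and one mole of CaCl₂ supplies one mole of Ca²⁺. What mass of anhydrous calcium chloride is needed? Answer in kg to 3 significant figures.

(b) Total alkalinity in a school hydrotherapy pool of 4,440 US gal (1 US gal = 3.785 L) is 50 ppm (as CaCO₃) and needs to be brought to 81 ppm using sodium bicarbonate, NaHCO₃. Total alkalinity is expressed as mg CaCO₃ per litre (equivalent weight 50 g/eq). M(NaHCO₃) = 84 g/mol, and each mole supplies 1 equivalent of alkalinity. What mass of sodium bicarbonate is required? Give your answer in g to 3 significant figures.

(a) 6.44 kg; (b) 875 g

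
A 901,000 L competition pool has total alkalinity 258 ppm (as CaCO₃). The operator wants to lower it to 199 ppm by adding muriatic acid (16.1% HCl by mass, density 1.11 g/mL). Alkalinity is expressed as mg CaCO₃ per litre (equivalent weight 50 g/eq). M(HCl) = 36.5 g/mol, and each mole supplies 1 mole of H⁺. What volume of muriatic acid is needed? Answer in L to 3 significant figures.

Alkalinity to neutralize: (258 − 199) = 59 mg/L as CaCO₃ × 901,000 L = 53,160 g as CaCO₃.
Equivalents of H⁺ required: 53,160 ÷ 50 g/eq = 1063 eq = 1063 mol HCl.
Mass of HCl: 1063 × 36.5 = 38,810 g.
Mass of 16.1% solution: 38,810 / 0.161 = 241,000 g.
Volume: 241,000 g ÷ 1.11 g/mL = 217,100 mL.

217 L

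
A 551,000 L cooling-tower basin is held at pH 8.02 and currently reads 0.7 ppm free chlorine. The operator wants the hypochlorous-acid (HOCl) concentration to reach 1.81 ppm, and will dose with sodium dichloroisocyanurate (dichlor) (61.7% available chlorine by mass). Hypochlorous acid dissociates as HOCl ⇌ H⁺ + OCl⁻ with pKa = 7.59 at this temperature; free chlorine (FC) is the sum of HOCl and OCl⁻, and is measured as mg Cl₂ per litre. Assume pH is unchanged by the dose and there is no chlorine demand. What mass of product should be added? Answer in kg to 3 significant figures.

5.34 kg

[OCl⁻]/[HOCl] = 10^(pH − pKa) = 10^(8.02 − 7.59) = 2.692; fraction as HOCl = 1/(1 + 2.692) = 0.2709.
Free chlorine required for 1.81 ppm HOCl: 1.81 / 0.2709 = 6.682 ppm.
FC to add: 6.682 − 0.7 = 5.982 mg/L as Cl₂.
Cl₂ equivalent: 5.982 mg/L × 551,000 L = 3296 g.
Product at 61.7% available Cl: 3296 / 0.617 = 5342 g.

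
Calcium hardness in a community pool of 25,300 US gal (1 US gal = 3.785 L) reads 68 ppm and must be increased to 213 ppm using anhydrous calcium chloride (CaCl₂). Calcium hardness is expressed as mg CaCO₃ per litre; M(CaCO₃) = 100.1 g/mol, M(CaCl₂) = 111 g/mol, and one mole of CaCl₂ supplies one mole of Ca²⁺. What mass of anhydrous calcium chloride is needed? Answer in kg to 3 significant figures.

15.4 kg

Volume: 25,300 US gal × 3.785 L/gal = 95,760 L.
Hardness to add: (213 − 68) = 145 mg/L as CaCO₃ × 95,760 L = 13,890 g as CaCO₃.
Moles of Ca²⁺ (1 mol Ca²⁺ ≡ 1 mol CaCO₃): 13,890 / 100.1 g/mol = 138.7 mol.
Mass of CaCl₂: 138.7 × 111 = 15,400 g.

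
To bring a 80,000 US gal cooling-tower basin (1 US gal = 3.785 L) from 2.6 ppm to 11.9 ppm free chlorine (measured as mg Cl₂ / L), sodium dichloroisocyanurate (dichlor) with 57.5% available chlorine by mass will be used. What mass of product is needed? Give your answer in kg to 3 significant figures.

Volume: 80,000 US gal × 3.785 L/gal = 302,800 L.
Chlorine deficit: 11.9 − 2.6 = 9.3 ppm = 9.3 mg/L as Cl₂.
Cl₂ equivalent needed: 9.3 mg/L × 302,800 L = 2,816,000 mg = 2816 g.
Product at 57.5% available chlorine: 2816 / 0.575 = 4897 g.

4.90 kg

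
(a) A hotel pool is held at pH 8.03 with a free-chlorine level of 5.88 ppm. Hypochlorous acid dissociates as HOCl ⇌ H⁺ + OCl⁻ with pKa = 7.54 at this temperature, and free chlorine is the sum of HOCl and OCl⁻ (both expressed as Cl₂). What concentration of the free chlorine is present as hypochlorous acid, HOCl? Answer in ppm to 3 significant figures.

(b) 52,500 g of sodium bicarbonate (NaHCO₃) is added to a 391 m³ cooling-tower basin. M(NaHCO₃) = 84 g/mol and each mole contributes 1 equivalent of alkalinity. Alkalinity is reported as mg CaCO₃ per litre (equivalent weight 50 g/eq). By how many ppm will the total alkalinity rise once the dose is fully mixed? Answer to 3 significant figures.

(a) 1.44 ppm; (b) 79.9 ppm

(a) [OCl⁻]/[HOCl] = 10^(pH − pKa) = 10^(8.03 − 7.54) = 10^0.49 = 3.09.
(a) Fraction as HOCl = 1 / (1 + 3.09) = 0.2445.
(a) HOCl = 0.2445 × 5.88 ppm = 1.438 ppm.

(b) Volume: 391 m³ = 391,000 L.
(b) Moles of NaHCO₃: 52,500 g ÷ 84 g/mol = 625 mol → 625 eq of alkalinity.
(b) As CaCO₃: 625 eq × 50 g/eq = 31,250 g.
(b) Rise: 31,250 g / 391,000 L × 1000 = 79.92 mg/L.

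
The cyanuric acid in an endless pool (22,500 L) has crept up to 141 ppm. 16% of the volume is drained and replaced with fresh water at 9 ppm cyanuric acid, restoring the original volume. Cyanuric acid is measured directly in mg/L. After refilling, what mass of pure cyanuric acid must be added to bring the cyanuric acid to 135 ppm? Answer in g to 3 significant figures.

340 g

After draining 16% and refilling: 141 × 0.84 + 9 × 0.16 = 119.88 ppm.
Deficit to target: 135 − 119.88 = 15.12 mg/L.
Mass: 15.12 mg/L × 22,500 L = 340.2 g cyanuric acid.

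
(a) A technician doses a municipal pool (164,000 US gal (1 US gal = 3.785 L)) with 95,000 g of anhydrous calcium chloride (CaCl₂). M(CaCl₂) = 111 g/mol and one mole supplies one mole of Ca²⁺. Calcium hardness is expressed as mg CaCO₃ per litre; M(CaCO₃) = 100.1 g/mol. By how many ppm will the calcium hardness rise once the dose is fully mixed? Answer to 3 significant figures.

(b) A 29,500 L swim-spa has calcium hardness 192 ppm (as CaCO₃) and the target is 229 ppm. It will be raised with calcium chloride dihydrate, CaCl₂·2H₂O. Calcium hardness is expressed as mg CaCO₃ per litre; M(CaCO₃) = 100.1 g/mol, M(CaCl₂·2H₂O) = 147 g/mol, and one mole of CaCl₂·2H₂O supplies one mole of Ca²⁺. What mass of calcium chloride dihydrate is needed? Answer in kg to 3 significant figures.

(a) Volume: 164,000 US gal × 3.785 L/gal = 620,740 L.
(a) Moles of Ca²⁺: 95,000 g ÷ 111 g/mol = 855.9 mol.
(a) As CaCO₃: 855.9 mol × 100.1 g/mol = 85,670 g.
(a) Rise: 85,670 g / 620,740 L × 1000 = 138 mg/L.

(b) Hardness to add: (229 − 192) = 37 mg/L as CaCO₃ × 29,500 L = 1092 g as CaCO₃.
(b) Moles of Ca²⁺ (1 mol Ca²⁺ ≡ 1 mol CaCO₃): 1092 / 100.1 g/mol = 10.9 mol.
(b) Mass of CaCl₂·2H₂O: 10.9 × 147 = 1603 g.

(a) 138 ppm; (b) 1.60 kg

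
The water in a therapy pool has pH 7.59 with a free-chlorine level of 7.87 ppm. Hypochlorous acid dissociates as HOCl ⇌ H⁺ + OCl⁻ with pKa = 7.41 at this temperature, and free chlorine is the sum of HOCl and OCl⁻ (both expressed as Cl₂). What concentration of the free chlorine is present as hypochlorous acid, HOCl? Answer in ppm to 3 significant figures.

[OCl⁻]/[HOCl] = 10^(pH − pKa) = 10^(7.59 − 7.41) = 10^0.18 = 1.514.
Fraction as HOCl = 1 / (1 + 1.514) = 0.3978.
HOCl = 0.3978 × 7.87 ppm = 3.131 ppm.

3.13 ppm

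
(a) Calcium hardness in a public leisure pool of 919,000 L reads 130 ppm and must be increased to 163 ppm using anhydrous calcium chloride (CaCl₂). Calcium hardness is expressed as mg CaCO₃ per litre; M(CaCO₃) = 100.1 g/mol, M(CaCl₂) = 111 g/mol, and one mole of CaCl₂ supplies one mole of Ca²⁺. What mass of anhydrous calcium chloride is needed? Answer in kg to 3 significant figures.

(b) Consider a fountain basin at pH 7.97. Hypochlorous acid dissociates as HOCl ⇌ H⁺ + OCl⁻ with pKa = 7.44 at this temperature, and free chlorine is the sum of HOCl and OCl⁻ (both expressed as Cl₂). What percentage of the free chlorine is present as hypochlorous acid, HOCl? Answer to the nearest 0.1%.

(a) 33.6 kg; (b) 22.8%

(a) Hardness to add: (163 − 130) = 33 mg/L as CaCO₃ × 919,000 L = 30,330 g as CaCO₃.
(a) Moles of Ca²⁺ (1 mol Ca²⁺ ≡ 1 mol CaCO₃): 30,330 / 100.1 g/mol = 303 mol.
(a) Mass of CaCl₂: 303 × 111 = 33,630 g.

(b) [OCl⁻]/[HOCl] = 10^(pH − pKa) = 10^(7.97 − 7.44) = 10^0.53 = 3.388.
(b) Fraction as HOCl = 1 / (1 + 3.388) = 0.2279.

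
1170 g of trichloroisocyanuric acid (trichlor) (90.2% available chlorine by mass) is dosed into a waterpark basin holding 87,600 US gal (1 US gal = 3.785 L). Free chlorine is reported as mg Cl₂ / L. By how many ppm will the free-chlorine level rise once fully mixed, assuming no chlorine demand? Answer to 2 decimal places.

3.18 ppm

Volume: 87,600 US gal × 3.785 L/gal = 331,566 L.
Available chlorine delivered: 1170 g × 0.902 = 1055 g as Cl₂.
Concentration rise: 1055 g / 331,566 L = 3.183 mg/L = 3.18 ppm.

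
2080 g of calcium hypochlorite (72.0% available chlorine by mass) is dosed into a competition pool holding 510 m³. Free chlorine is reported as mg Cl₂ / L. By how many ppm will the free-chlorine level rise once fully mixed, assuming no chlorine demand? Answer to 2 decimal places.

2.94 ppm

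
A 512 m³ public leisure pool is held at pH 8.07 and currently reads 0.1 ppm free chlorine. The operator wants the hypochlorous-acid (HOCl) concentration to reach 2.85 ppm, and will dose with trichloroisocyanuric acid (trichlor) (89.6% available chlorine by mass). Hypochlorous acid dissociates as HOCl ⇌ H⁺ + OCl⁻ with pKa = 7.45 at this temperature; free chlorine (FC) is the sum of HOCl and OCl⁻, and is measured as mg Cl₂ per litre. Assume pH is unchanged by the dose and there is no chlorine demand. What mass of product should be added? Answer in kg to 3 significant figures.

Volume: 512 m³ = 512,000 L.
[OCl⁻]/[HOCl] = 10^(pH − pKa) = 10^(8.07 − 7.45) = 4.169; fraction as HOCl = 1/(1 + 4.169) = 0.1935.
Free chlorine required for 2.85 ppm HOCl: 2.85 / 0.1935 = 14.73 ppm.
FC to add: 14.73 − 0.1 = 14.63 mg/L as Cl₂.
Cl₂ equivalent: 14.63 mg/L × 512,000 L = 7491 g.
Product at 89.6% available Cl: 7491 / 0.896 = 8360 g.

8.36 kg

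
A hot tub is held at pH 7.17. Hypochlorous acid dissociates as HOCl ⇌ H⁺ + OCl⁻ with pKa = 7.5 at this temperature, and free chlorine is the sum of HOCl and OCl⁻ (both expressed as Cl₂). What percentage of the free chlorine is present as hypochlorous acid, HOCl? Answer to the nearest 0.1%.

68.1%

[OCl⁻]/[HOCl] = 10^(pH − pKa) = 10^(7.17 − 7.5) = 10^-0.33 = 0.4677.
Fraction as HOCl = 1 / (1 + 0.4677) = 0.6813.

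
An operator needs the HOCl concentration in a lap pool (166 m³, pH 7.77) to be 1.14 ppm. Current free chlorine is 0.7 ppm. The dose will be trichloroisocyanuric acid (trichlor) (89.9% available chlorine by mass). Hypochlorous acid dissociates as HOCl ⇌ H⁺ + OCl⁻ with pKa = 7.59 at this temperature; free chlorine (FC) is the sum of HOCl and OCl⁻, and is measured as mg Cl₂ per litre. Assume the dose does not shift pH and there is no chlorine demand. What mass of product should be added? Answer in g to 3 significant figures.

400 g

Volume: 166 m³ = 166,000 L.
[OCl⁻]/[HOCl] = 10^(pH − pKa) = 10^(7.77 − 7.59) = 1.514; fraction as HOCl = 1/(1 + 1.514) = 0.3978.
Free chlorine required for 1.14 ppm HOCl: 1.14 / 0.3978 = 2.865 ppm.
FC to add: 2.865 − 0.7 = 2.165 mg/L as Cl₂.
Cl₂ equivalent: 2.165 mg/L × 166,000 L = 359.5 g.
Product at 89.9% available Cl: 359.5 / 0.899 = 399.9 g.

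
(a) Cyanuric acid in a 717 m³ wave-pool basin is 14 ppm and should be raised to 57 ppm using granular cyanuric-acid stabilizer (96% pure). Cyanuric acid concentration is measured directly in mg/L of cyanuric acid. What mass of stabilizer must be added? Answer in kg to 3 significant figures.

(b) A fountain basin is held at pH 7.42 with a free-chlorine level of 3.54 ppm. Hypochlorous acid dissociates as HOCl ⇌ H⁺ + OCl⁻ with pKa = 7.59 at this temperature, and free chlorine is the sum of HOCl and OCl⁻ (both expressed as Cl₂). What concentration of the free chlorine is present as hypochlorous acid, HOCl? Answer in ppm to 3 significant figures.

(a) Volume: 717 m³ = 717,000 L.
(a) CYA to add: (57 − 14) = 43 mg/L × 717,000 L = 30,830 g cyanuric acid.
(a) At 96% purity: 30,830 / 0.96 = 32,120 g product.

(b) [OCl⁻]/[HOCl] = 10^(pH − pKa) = 10^(7.42 − 7.59) = 10^-0.17 = 0.6761.
(b) Fraction as HOCl = 1 / (1 + 0.6761) = 0.5966.
(b) HOCl = 0.5966 × 3.54 ppm = 2.112 ppm.

(a) 32.1 kg; (b) 2.11 ppm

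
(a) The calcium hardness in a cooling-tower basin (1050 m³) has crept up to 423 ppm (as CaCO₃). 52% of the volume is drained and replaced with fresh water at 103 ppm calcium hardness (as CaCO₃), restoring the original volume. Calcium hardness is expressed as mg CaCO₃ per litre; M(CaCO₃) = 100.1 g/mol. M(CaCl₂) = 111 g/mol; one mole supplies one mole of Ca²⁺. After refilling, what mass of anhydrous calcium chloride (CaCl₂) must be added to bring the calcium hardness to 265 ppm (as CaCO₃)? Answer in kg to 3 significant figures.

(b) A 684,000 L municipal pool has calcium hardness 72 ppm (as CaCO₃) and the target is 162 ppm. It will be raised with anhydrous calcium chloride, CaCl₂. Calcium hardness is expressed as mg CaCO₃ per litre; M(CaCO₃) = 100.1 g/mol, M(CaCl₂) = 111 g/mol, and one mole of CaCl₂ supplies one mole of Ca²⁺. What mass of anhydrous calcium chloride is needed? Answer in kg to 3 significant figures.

(a) Volume: 1050 m³ = 1,050,000 L.
(a) After draining 52% and refilling: 423 × 0.48 + 103 × 0.52 = 256.6 ppm.
(a) Deficit to target: 265 − 256.6 = 8.4 mg/L.
(a) As CaCO₃: 8.4 mg/L × 1,050,000 L = 8820 g; ÷ 100.1 = 88.11 mol Ca²⁺.
(a) Mass: 88.11 × 111 = 9780 g.

(b) Hardness to add: (162 − 72) = 90 mg/L as CaCO₃ × 684,000 L = 61,560 g as CaCO₃.
(b) Moles of Ca²⁺ (1 mol Ca²⁺ ≡ 1 mol CaCO₃): 61,560 / 100.1 g/mol = 615 mol.
(b) Mass of CaCl₂: 615 × 111 = 68,260 g.

(a) 9.78 kg; (b) 68.3 kg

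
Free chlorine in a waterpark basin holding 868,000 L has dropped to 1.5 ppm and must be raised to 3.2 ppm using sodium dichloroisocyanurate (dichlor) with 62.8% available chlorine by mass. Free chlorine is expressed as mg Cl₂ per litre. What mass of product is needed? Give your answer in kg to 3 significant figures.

Chlorine deficit: 3.2 − 1.5 = 1.7 ppm = 1.7 mg/L as Cl₂.
Cl₂ equivalent needed: 1.7 mg/L × 868,000 L = 1,476,000 mg = 1476 g.
Product at 62.8% available chlorine: 1476 / 0.628 = 2350 g.

2.35 kg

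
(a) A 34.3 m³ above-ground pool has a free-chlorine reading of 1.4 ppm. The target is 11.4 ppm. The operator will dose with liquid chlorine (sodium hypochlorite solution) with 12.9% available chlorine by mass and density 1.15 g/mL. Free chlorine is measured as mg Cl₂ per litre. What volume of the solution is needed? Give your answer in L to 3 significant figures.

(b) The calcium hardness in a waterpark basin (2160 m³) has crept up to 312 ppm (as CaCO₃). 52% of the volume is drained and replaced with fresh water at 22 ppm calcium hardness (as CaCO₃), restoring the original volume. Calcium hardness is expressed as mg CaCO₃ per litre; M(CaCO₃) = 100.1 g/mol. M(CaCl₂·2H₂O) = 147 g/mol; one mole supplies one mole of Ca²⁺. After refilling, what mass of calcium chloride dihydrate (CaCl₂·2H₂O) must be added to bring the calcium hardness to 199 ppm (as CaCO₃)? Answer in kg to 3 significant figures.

(a) 2.31 L; (b) 120 kg

(a) Volume: 34.3 m³ = 34,300 L.
(a) Chlorine deficit: 11.4 − 1.4 = 10 ppm = 10 mg/L as Cl₂.
(a) Cl₂ equivalent needed: 10 mg/L × 34,300 L = 343,000 mg = 343 g.
(a) Product at 12.9% available chlorine: 343 / 0.129 = 2659 g.
(a) Volume at density 1.15 g/mL: 2659 g ÷ 1.15 g/mL = 2312 mL.

(b) Volume: 2160 m³ = 2,160,000 L.
(b) After draining 52% and refilling: 312 × 0.48 + 22 × 0.52 = 161.2 ppm.
(b) Deficit to target: 199 − 161.2 = 37.8 mg/L.
(b) As CaCO₃: 37.8 mg/L × 2,160,000 L = 81,650 g; ÷ 100.1 = 815.7 mol Ca²⁺.
(b) Mass: 815.7 × 147 = 119,900 g.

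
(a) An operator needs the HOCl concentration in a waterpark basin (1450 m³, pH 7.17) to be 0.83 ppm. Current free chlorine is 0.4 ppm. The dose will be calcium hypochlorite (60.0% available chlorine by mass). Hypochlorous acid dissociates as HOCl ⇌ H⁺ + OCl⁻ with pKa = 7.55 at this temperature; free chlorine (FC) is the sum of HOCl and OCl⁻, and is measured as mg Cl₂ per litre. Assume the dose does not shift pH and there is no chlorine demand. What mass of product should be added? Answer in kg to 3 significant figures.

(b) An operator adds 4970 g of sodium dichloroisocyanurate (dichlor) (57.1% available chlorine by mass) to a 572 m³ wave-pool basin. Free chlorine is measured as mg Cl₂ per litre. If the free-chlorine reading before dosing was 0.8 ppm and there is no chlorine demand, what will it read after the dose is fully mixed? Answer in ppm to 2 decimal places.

(a) 1.88 kg; (b) 5.76 ppm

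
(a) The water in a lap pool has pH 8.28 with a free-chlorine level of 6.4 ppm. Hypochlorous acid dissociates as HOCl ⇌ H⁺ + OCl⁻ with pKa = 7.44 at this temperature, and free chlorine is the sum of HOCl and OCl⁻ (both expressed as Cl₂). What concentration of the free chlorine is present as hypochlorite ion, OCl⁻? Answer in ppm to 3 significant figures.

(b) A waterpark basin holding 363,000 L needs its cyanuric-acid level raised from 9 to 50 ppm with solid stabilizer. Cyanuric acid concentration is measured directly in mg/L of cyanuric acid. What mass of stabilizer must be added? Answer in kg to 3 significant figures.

(a) 5.59 ppm; (b) 14.9 kg

(a) [OCl⁻]/[HOCl] = 10^(pH − pKa) = 10^(8.28 − 7.44) = 10^0.84 = 6.918.
(a) Fraction as HOCl = 1 / (1 + 6.918) = 0.1263.
(a) OCl⁻ = (1 − 0.1263) × 6.4 ppm = 5.592 ppm.

(b) CYA to add: (50 − 9) = 41 mg/L × 363,000 L = 14,880 g cyanuric acid.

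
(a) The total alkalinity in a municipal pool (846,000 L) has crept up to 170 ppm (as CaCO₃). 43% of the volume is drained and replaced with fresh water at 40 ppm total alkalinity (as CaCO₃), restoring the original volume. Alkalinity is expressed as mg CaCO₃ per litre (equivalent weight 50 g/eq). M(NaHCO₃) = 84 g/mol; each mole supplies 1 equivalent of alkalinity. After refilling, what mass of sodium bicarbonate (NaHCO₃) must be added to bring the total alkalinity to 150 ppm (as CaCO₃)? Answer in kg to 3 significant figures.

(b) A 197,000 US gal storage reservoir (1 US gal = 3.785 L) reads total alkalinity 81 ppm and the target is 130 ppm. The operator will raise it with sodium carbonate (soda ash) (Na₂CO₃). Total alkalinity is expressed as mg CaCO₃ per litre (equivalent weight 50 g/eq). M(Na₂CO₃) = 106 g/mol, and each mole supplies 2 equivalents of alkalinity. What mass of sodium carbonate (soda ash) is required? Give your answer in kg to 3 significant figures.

(a) 51.0 kg; (b) 38.7 kg

(a) After draining 43% and refilling: 170 × 0.57 + 40 × 0.43 = 114.1 ppm.
(a) Deficit to target: 150 − 114.1 = 35.9 mg/L.
(a) As CaCO₃: 35.9 mg/L × 846,000 L = 30,370 g; ÷ 50 g/eq ÷ 1 = 607.4 mol NaHCO₃.
(a) Mass: 607.4 × 84 = 51,020 g.

(b) Volume: 197,000 US gal × 3.785 L/gal = 745,645 L.
(b) Alkalinity to add: (130 − 81) = 49 mg/L as CaCO₃ × 745,645 L = 36,540 g as CaCO₃.
(b) Equivalents: 36,540 g ÷ 50 g/eq = 730.7 eq.
(b) Each mole of Na₂CO₃ supplies 2 eq, so 730.7 / 2 = 365.4 mol.
(b) Mass: 365.4 mol × 106 g/mol = 38,730 g.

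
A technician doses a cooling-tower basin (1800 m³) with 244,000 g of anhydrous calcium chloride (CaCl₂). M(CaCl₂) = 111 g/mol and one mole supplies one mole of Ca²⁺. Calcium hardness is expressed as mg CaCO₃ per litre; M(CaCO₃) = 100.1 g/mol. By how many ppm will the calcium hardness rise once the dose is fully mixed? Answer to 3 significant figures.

122 ppm

Volume: 1800 m³ = 1,800,000 L.
Moles of Ca²⁺: 244,000 g ÷ 111 g/mol = 2198 mol.
As CaCO₃: 2198 mol × 100.1 g/mol = 220,000 g.
Rise: 220,000 g / 1,800,000 L × 1000 = 122.2 mg/L.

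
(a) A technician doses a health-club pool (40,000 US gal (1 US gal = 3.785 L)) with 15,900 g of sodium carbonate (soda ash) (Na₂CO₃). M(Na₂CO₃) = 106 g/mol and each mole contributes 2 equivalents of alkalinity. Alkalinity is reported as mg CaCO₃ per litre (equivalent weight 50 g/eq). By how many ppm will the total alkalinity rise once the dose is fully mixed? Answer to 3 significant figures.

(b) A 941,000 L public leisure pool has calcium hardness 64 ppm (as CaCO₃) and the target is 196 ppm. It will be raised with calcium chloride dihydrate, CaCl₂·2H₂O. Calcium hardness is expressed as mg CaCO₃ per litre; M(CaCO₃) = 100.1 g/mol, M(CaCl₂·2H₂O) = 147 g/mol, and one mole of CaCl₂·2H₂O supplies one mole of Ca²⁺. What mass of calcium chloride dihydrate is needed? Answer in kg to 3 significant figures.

(a) Volume: 40,000 US gal × 3.785 L/gal = 151,400 L.
(a) Moles of Na₂CO₃: 15,900 g ÷ 106 g/mol = 150 mol → 300 eq of alkalinity.
(a) As CaCO₃: 300 eq × 50 g/eq = 15,000 g.
(a) Rise: 15,000 g / 151,400 L × 1000 = 99.08 mg/L.

(b) Hardness to add: (196 − 64) = 132 mg/L as CaCO₃ × 941,000 L = 124,200 g as CaCO₃.
(b) Moles of Ca²⁺ (1 mol Ca²⁺ ≡ 1 mol CaCO₃): 124,200 / 100.1 g/mol = 1241 mol.
(b) Mass of CaCl₂·2H₂O: 1241 × 147 = 182,400 g.

(a) 99.1 ppm; (b) 182 kg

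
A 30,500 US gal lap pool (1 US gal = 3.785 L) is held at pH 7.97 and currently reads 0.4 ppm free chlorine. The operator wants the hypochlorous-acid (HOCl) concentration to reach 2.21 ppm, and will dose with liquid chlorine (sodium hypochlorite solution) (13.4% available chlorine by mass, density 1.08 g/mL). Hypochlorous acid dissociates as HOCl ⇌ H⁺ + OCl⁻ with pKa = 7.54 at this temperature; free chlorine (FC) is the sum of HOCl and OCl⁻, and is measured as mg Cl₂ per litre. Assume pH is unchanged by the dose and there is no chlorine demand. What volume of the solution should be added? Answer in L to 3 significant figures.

Volume: 30,500 US gal × 3.785 L/gal = 115,442 L.
[OCl⁻]/[HOCl] = 10^(pH − pKa) = 10^(7.97 − 7.54) = 2.692; fraction as HOCl = 1/(1 + 2.692) = 0.2709.
Free chlorine required for 2.21 ppm HOCl: 2.21 / 0.2709 = 8.158 ppm.
FC to add: 8.158 − 0.4 = 7.758 mg/L as Cl₂.
Cl₂ equivalent: 7.758 mg/L × 115,442 L = 895.6 g.
Product at 13.4% available Cl: 895.6 / 0.134 = 6684 g.
Volume: 6684 g ÷ 1.08 g/mL = 6189 mL.

6.19 L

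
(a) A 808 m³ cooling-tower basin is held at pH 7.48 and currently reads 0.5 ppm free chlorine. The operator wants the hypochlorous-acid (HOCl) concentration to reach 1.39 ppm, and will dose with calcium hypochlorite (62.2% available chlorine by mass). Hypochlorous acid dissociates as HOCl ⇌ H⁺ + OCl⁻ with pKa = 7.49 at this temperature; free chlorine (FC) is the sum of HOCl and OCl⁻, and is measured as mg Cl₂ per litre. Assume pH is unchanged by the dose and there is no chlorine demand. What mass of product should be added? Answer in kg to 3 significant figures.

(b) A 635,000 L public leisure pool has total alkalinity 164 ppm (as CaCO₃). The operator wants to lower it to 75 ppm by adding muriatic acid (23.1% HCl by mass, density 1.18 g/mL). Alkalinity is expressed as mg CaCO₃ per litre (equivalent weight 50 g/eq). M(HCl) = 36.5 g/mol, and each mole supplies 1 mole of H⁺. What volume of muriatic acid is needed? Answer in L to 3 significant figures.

(a) Volume: 808 m³ = 808,000 L.
(a) [OCl⁻]/[HOCl] = 10^(pH − pKa) = 10^(7.48 − 7.49) = 0.9772; fraction as HOCl = 1/(1 + 0.9772) = 0.5058.
(a) Free chlorine required for 1.39 ppm HOCl: 1.39 / 0.5058 = 2.748 ppm.
(a) FC to add: 2.748 − 0.5 = 2.248 mg/L as Cl₂.
(a) Cl₂ equivalent: 2.248 mg/L × 808,000 L = 1817 g.
(a) Product at 62.2% available Cl: 1817 / 0.622 = 2921 g.

(b) Alkalinity to neutralize: (164 − 75) = 89 mg/L as CaCO₃ × 635,000 L = 56,520 g as CaCO₃.
(b) Equivalents of H⁺ required: 56,520 ÷ 50 g/eq = 1130 eq = 1130 mol HCl.
(b) Mass of HCl: 1130 × 36.5 = 41,260 g.
(b) Mass of 23.1% solution: 41,260 / 0.231 = 178,600 g.
(b) Volume: 178,600 g ÷ 1.18 g/mL = 151,400 mL.

(a) 2.92 kg; (b) 151 L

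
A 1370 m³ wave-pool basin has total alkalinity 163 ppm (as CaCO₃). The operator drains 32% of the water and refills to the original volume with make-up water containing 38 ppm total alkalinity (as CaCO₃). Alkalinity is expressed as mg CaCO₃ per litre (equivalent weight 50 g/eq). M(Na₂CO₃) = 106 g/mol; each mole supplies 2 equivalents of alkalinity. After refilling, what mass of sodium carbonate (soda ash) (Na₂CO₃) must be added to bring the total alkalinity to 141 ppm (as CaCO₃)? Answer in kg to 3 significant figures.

26.1 kg

Volume: 1370 m³ = 1,370,000 L.
After draining 32% and refilling: 163 × 0.68 + 38 × 0.32 = 123 ppm.
Deficit to target: 141 − 123 = 18 mg/L.
As CaCO₃: 18 mg/L × 1,370,000 L = 24,660 g; ÷ 50 g/eq ÷ 2 = 246.6 mol Na₂CO₃.
Mass: 246.6 × 106 = 26,140 g.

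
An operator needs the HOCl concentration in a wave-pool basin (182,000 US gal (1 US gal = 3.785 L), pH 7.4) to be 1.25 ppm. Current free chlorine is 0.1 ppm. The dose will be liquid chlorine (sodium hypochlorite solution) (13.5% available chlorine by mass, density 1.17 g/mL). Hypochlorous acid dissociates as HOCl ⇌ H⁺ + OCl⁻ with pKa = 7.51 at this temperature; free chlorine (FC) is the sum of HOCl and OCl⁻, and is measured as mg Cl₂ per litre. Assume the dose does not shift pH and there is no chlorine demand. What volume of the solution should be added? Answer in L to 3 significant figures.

9.25 L

Volume: 182,000 US gal × 3.785 L/gal = 688,870 L.
[OCl⁻]/[HOCl] = 10^(pH − pKa) = 10^(7.4 − 7.51) = 0.7762; fraction as HOCl = 1/(1 + 0.7762) = 0.563.
Free chlorine required for 1.25 ppm HOCl: 1.25 / 0.563 = 2.22 ppm.
FC to add: 2.22 − 0.1 = 2.12 mg/L as Cl₂.
Cl₂ equivalent: 2.12 mg/L × 688,870 L = 1461 g.
Product at 13.5% available Cl: 1461 / 0.135 = 10,820 g.
Volume: 10,820 g ÷ 1.17 g/mL = 9247 mL.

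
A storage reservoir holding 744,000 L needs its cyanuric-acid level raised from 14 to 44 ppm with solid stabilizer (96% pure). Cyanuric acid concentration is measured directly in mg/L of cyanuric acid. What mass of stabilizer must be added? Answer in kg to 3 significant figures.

CYA to add: (44 − 14) = 30 mg/L × 744,000 L = 22,320 g cyanuric acid.
At 96% purity: 22,320 / 0.96 = 23,250 g product.

23.2 kg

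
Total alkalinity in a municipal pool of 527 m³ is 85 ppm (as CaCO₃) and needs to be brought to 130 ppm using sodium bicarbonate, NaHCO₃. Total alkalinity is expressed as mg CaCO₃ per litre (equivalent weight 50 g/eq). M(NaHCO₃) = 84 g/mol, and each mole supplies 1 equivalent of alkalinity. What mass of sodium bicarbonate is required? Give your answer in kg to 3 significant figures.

Volume: 527 m³ = 527,000 L.
Alkalinity to add: (130 − 85) = 45 mg/L as CaCO₃ × 527,000 L = 23,720 g as CaCO₃.
Equivalents: 23,720 g ÷ 50 g/eq = 474.3 eq.
NaHCO₃ supplies 1 eq per mole → 474.3 mol.
Mass: 474.3 mol × 84 g/mol = 39,840 g.

39.8 kg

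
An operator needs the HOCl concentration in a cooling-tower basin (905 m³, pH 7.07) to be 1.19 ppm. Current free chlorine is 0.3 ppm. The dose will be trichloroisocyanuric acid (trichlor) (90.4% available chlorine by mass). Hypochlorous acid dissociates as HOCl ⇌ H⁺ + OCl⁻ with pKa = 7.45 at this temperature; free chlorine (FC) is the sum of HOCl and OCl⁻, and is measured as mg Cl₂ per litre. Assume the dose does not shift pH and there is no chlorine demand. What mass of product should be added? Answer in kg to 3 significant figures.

Volume: 905 m³ = 905,000 L.
[OCl⁻]/[HOCl] = 10^(pH − pKa) = 10^(7.07 − 7.45) = 0.4169; fraction as HOCl = 1/(1 + 0.4169) = 0.7058.
Free chlorine required for 1.19 ppm HOCl: 1.19 / 0.7058 = 1.686 ppm.
FC to add: 1.686 − 0.3 = 1.386 mg/L as Cl₂.
Cl₂ equivalent: 1.386 mg/L × 905,000 L = 1254 g.
Product at 90.4% available Cl: 1254 / 0.904 = 1388 g.

1.39 kg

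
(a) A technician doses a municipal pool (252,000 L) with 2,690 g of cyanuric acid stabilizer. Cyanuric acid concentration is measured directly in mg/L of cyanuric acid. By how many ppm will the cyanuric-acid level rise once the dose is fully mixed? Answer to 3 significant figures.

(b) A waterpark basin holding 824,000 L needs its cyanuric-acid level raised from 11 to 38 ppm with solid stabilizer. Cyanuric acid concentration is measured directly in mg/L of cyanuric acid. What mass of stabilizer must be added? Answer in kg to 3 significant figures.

(a) 10.7 ppm; (b) 22.2 kg

(a) Rise: 2,690 g / 252,000 L × 1000 = 10.67 mg/L.

(b) CYA to add: (38 − 11) = 27 mg/L × 824,000 L = 22,250 g cyanuric acid.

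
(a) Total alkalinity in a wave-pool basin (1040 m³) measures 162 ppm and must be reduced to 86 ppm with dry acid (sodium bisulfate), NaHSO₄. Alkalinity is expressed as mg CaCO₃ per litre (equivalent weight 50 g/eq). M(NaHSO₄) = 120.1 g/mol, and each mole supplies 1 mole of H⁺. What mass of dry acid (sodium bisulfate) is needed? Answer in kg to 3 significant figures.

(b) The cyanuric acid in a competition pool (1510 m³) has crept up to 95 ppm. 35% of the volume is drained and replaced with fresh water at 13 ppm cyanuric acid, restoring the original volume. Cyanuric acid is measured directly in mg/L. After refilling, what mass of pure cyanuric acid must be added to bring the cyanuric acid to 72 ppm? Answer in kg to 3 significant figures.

(a) 190 kg; (b) 8.61 kg

(a) Volume: 1040 m³ = 1,040,000 L.
(a) Alkalinity to neutralize: (162 − 86) = 76 mg/L as CaCO₃ × 1,040,000 L = 79,040 g as CaCO₃.
(a) Equivalents of H⁺ required: 79,040 ÷ 50 g/eq = 1581 eq = 1581 mol NaHSO₄.
(a) Mass of NaHSO₄: 1581 × 120.1 = 189,900 g.

(b) Volume: 1510 m³ = 1,510,000 L.
(b) After draining 35% and refilling: 95 × 0.65 + 13 × 0.35 = 66.3 ppm.
(b) Deficit to target: 72 − 66.3 = 5.7 mg/L.
(b) Mass: 5.7 mg/L × 1,510,000 L = 8607 g cyanuric acid.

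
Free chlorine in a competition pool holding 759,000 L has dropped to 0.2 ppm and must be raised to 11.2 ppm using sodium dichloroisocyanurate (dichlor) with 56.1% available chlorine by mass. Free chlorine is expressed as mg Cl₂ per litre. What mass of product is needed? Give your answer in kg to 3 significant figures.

14.9 kg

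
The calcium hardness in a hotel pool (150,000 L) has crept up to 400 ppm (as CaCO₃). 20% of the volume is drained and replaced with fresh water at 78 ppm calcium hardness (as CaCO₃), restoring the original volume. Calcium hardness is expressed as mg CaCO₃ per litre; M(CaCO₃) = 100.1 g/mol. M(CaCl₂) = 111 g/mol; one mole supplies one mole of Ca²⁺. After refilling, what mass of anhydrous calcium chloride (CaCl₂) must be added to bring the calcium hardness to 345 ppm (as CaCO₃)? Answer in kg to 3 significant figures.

1.56 kg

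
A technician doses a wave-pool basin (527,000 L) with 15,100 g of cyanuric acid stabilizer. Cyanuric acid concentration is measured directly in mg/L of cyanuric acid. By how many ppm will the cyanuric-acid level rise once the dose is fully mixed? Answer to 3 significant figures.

Rise: 15,100 g / 527,000 L × 1000 = 28.65 mg/L.

28.7 ppm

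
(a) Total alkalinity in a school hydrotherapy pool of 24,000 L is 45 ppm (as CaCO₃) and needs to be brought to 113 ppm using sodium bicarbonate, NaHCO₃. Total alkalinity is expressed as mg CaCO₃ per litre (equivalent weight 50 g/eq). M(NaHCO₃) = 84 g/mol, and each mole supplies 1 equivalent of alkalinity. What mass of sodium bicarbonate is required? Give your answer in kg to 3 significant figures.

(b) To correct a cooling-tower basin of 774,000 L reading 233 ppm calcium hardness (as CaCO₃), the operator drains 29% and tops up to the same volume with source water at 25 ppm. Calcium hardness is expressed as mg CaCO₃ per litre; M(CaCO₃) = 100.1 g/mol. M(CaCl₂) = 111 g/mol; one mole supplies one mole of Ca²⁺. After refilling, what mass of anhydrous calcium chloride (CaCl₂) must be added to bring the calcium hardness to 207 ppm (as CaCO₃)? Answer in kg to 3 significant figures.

(a) 2.74 kg; (b) 29.5 kg

(a) Alkalinity to add: (113 − 45) = 68 mg/L as CaCO₃ × 24,000 L = 1632 g as CaCO₃.
(a) Equivalents: 1632 g ÷ 50 g/eq = 32.64 eq.
(a) NaHCO₃ supplies 1 eq per mole → 32.64 mol.
(a) Mass: 32.64 mol × 84 g/mol = 2742 g.

(b) After draining 29% and refilling: 233 × 0.71 + 25 × 0.29 = 172.68 ppm.
(b) Deficit to target: 207 − 172.68 = 34.32 mg/L.
(b) As CaCO₃: 34.32 mg/L × 774,000 L = 26,560 g; ÷ 100.1 = 265.4 mol Ca²⁺.
(b) Mass: 265.4 × 111 = 29,460 g.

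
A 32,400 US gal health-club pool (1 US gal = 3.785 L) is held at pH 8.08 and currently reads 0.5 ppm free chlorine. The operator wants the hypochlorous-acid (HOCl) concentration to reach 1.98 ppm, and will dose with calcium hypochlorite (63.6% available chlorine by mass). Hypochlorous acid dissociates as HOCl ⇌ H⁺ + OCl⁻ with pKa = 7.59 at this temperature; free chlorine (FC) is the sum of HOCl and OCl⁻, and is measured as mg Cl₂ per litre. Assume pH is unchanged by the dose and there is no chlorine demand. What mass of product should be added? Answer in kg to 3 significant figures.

Volume: 32,400 US gal × 3.785 L/gal = 122,634 L.
[OCl⁻]/[HOCl] = 10^(pH − pKa) = 10^(8.08 − 7.59) = 3.09; fraction as HOCl = 1/(1 + 3.09) = 0.2445.
Free chlorine required for 1.98 ppm HOCl: 1.98 / 0.2445 = 8.099 ppm.
FC to add: 8.099 − 0.5 = 7.599 mg/L as Cl₂.
Cl₂ equivalent: 7.599 mg/L × 122,634 L = 931.9 g.
Product at 63.6% available Cl: 931.9 / 0.636 = 1465 g.

1.47 kg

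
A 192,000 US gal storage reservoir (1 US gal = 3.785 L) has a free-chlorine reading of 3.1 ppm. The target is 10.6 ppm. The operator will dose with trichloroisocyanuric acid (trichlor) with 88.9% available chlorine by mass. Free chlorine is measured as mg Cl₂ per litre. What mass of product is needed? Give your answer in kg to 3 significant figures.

6.13 kg

Volume: 192,000 US gal × 3.785 L/gal = 726,720 L.
Chlorine deficit: 10.6 − 3.1 = 7.5 ppm = 7.5 mg/L as Cl₂.
Cl₂ equivalent needed: 7.5 mg/L × 726,720 L = 5,450,000 mg = 5450 g.
Product at 88.9% available chlorine: 5450 / 0.889 = 6131 g.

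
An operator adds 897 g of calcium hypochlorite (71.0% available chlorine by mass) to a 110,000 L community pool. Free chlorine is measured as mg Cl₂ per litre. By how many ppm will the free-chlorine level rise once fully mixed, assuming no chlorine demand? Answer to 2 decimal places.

5.79 ppm

Available chlorine delivered: 897 g × 0.71 = 636.9 g as Cl₂.
Concentration rise: 636.9 g / 110,000 L = 5.79 mg/L = 5.79 ppm.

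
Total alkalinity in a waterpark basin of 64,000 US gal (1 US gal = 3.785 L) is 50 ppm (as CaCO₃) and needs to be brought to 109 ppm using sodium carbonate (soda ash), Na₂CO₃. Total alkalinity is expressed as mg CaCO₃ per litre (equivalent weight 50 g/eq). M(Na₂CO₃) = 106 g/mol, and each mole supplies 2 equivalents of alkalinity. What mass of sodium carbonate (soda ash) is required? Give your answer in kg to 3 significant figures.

15.1 kg

Volume: 64,000 US gal × 3.785 L/gal = 242,240 L.
Alkalinity to add: (109 − 50) = 59 mg/L as CaCO₃ × 242,240 L = 14,290 g as CaCO₃.
Equivalents: 14,290 g ÷ 50 g/eq = 285.8 eq.
Each mole of Na₂CO₃ supplies 2 eq, so 285.8 / 2 = 142.9 mol.
Mass: 142.9 mol × 106 g/mol = 15,150 g.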